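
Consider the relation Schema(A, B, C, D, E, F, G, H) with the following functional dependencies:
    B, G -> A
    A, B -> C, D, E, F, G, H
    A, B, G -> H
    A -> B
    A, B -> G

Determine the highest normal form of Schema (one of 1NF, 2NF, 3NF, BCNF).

Candidate keys: {A}, {B, G}. Prime attributes: {A, B, G}.
Each dependency's left side is a superkey — BCNF holds.

BCNF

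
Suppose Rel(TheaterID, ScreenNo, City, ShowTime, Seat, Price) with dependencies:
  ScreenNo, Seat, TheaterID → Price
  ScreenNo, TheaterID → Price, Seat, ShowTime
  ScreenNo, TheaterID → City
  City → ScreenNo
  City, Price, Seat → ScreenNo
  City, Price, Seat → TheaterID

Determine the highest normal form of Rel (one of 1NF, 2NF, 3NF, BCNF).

3NF

Candidate keys: {City, Price, Seat}, {City, TheaterID}, {ScreenNo, TheaterID}. Prime attributes: {City, Price, ScreenNo, Seat, TheaterID}.
City → ScreenNo breaks BCNF: {City}⁺ = {City, ScreenNo}, so {City} is not a superkey.
Its right-hand attributes {ScreenNo} are all prime, as are those of every other non-superkey FD — the relation is in 3NF.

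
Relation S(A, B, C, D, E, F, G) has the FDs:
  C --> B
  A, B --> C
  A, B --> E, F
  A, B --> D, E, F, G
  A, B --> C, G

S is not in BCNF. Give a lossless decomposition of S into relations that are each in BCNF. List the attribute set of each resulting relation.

Candidate keys of the original relation: {A, B}, {A, C}.
In {A, B, C, D, E, F, G}, {C} is not a superkey ({C}⁺ restricted to this set is {B, C}), so split on C --> B into {B, C} and {A, C, D, E, F, G}.
{B, C} has no BCNF violation.
{A, C, D, E, F, G} has no BCNF violation.

{A, C, D, E, F, G}; {B, C}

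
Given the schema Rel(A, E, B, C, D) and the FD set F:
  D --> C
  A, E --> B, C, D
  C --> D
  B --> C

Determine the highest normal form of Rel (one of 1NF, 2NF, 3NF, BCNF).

Candidate key: {A, E}. Prime attributes: {A, E}.
For D --> C we have {D}⁺ = {C, D}; {D} is not a superkey, so BCNF fails.
D --> C has non-prime {C} on the right and a non-superkey on the left, so 3NF fails.
No non-prime attribute depends on a proper subset of any candidate key, so 2NF holds.

2NF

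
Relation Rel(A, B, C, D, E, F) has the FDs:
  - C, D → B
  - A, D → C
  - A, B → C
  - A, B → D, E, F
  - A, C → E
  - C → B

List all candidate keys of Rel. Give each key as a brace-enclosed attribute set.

{A, B}, {A, C}, {A, D}

No FD produces {A}, so it must be in every candidate key.
{A, B}⁺ = {A, B, C, D, E, F}, which is every attribute, so {A, B} is a candidate key.
{A, C}⁺ = {A, B, C, D, E, F}, which is every attribute, so {A, C} is a candidate key.
{A, D}⁺ = {A, B, C, D, E, F}, which is every attribute, so {A, D} is a candidate key.
These are minimal and exhaustive — every other superkey contains one of them.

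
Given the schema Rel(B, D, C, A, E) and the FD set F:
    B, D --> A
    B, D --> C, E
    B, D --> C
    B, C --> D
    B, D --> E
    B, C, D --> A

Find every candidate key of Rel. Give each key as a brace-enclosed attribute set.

{B, C}, {B, D}

No FD produces {B}, so it must be in every candidate key.
Closure of {B, C} is {A, B, C, D, E}, the whole schema; {B, C} is a candidate key.
Closure of {B, D} is {A, B, C, D, E}, the whole schema; {B, D} is a candidate key.
Any other superkey properly contains one of these, so there are no further candidate keys.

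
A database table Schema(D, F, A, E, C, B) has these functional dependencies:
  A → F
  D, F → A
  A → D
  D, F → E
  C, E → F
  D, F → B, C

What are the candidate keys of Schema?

{A}⁺ = {A, B, C, D, E, F}, which is every attribute, so {A} is a candidate key.
{D, F}⁺ = {A, B, C, D, E, F}, which is every attribute, so {D, F} is a candidate key.
{C, D, E}⁺ = {A, B, C, D, E, F}, which is every attribute, so {C, D, E} is a candidate key.
These are minimal and exhaustive — every other superkey contains one of them.

{A}, {C, D, E}, {D, F}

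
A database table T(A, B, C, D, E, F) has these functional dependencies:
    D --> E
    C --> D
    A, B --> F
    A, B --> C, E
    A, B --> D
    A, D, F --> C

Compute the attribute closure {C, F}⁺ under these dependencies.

{C, D, E, F}

Start with {C, F}.
C --> D applies; add {D} → now {C, D, F}.
D --> E applies; add {E} → now {C, D, E, F}.
No further FD applies.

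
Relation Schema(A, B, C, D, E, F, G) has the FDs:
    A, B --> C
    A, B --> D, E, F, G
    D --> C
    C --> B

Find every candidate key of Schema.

Attributes never on any right-hand side: {A} — every candidate key must contain it.
{A, B}⁺ = {A, B, C, D, E, F, G}, which is every attribute, so {A, B} is a candidate key.
{A, C}⁺ = {A, B, C, D, E, F, G}, which is every attribute, so {A, C} is a candidate key.
{A, D}⁺ = {A, B, C, D, E, F, G}, which is every attribute, so {A, D} is a candidate key.
Any other superkey properly contains one of these, so there are no further candidate keys.

{A, B}, {A, C}, {A, D}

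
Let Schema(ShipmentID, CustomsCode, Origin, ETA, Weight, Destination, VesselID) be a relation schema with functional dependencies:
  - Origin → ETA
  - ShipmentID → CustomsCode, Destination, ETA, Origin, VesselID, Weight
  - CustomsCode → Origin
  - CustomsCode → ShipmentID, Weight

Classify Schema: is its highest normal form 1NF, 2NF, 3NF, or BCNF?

2NF

Candidate keys: {CustomsCode}, {ShipmentID}. Prime attributes: {CustomsCode, ShipmentID}.
For Origin → ETA we have {Origin}⁺ = {ETA, Origin}; {Origin} is not a superkey, so BCNF fails.
Origin → ETA has non-prime {ETA} on the right and a non-superkey on the left, so 3NF fails.
Every candidate key is a single attribute, so no partial dependency is possible; 2NF holds.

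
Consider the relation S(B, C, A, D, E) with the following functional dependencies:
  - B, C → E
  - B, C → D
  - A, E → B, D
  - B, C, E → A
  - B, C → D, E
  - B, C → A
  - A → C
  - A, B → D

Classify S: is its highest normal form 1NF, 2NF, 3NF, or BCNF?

Candidate keys: {A, B}, {A, E}, {B, C}. Prime attributes: {A, B, C, E}.
A → C breaks BCNF: {A}⁺ = {A, C}, so {A} is not a superkey.
Since {C} ⊆ prime attributes and every other non-superkey FD also has a prime right side, the schema is in 3NF.

3NF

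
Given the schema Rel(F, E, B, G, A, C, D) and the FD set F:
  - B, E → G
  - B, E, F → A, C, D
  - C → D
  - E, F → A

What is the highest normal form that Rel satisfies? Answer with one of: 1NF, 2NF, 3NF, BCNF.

Candidate key: {B, E, F}. Prime attributes: {B, E, F}.
For B, E → G we have {B, E}⁺ = {B, E, G}; {B, E} is not a superkey, so BCNF fails.
Because {G} is non-prime and the left side of B, E → G is not a superkey, the relation is not in 3NF.
The proper key subset {B, E} of {B, E, F} determines non-prime {G}, so the relation is not even in 2NF.

1NF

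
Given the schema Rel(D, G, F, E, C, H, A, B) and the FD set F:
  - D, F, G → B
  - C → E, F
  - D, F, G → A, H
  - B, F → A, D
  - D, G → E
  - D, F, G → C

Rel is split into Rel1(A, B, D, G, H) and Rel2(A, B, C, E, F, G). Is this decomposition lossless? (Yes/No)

No

The shared attributes are {A, B, G} and {A, B, G}⁺ = {A, B, G}.
Neither Rel1 nor Rel2 is contained in that closure, so the decomposition is lossy.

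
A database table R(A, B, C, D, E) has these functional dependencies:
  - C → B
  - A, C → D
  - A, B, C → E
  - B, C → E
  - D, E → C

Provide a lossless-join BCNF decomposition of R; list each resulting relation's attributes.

Candidate keys of the original relation: {A, C}, {A, D, E}.
In {A, B, C, D, E}, {C} is not a superkey ({C}⁺ restricted to this set is {B, C, E}), so split on C → B, E into {B, C, E} and {A, C, D}.
{B, C, E} has no BCNF violation.
{A, C, D} has no BCNF violation.

{A, C, D}; {B, C, E}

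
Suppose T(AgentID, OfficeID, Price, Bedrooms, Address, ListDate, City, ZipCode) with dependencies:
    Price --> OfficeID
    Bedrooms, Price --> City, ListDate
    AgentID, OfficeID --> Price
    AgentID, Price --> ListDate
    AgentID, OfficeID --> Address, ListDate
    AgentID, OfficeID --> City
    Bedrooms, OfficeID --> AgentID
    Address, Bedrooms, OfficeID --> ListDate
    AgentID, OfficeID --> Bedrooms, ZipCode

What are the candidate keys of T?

Closure of {AgentID, OfficeID} is {Address, AgentID, Bedrooms, City, ListDate, OfficeID, Price, ZipCode}, the whole schema; {AgentID, OfficeID} is a candidate key.
Closure of {AgentID, Price} is {Address, AgentID, Bedrooms, City, ListDate, OfficeID, Price, ZipCode}, the whole schema; {AgentID, Price} is a candidate key.
Closure of {Bedrooms, OfficeID} is {Address, AgentID, Bedrooms, City, ListDate, OfficeID, Price, ZipCode}, the whole schema; {Bedrooms, OfficeID} is a candidate key.
Closure of {Bedrooms, Price} is {Address, AgentID, Bedrooms, City, ListDate, OfficeID, Price, ZipCode}, the whole schema; {Bedrooms, Price} is a candidate key.
Any other superkey properly contains one of these, so there are no further candidate keys.

{AgentID, OfficeID}, {AgentID, Price}, {Bedrooms, OfficeID}, {Bedrooms, Price}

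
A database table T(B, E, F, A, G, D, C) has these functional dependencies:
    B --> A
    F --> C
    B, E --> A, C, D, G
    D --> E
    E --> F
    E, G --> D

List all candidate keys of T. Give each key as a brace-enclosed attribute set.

{B, D}, {B, E}

No FD produces {B}, so it must be in every candidate key.
{B, D} is a candidate key since {B, D}⁺ = {A, B, C, D, E, F, G} covers every attribute.
{B, E} is a candidate key since {B, E}⁺ = {A, B, C, D, E, F, G} covers every attribute.
Any other superkey properly contains one of these, so there are no further candidate keys.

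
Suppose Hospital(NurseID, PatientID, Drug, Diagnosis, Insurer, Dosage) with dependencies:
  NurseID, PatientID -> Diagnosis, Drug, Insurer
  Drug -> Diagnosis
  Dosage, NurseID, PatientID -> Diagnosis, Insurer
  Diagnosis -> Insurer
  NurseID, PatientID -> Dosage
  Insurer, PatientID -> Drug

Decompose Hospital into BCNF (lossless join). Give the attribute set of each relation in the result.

Candidate key of the original relation: {NurseID, PatientID}.
In {Diagnosis, Dosage, Drug, Insurer, NurseID, PatientID}, {Drug} is not a superkey ({Drug}⁺ restricted to this set is {Diagnosis, Drug, Insurer}), so split on Drug -> Diagnosis, Insurer into {Diagnosis, Drug, Insurer} and {Dosage, Drug, NurseID, PatientID}.
In {Diagnosis, Drug, Insurer}, {Diagnosis} is not a superkey ({Diagnosis}⁺ restricted to this set is {Diagnosis, Insurer}), so split on Diagnosis -> Insurer into {Diagnosis, Insurer} and {Diagnosis, Drug}.
{Diagnosis, Insurer}: every determinant is a superkey — BCNF.
{Diagnosis, Drug}: every determinant is a superkey — BCNF.
{Dosage, Drug, NurseID, PatientID}: every determinant is a superkey — BCNF.

{Diagnosis, Drug}; {Diagnosis, Insurer}; {Dosage, Drug, NurseID, PatientID}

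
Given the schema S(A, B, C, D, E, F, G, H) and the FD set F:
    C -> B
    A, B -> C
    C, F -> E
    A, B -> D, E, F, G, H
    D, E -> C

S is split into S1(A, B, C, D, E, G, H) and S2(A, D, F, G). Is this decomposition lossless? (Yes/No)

S1 ∩ S2 = {A, D, G}; its closure under F is {A, D, G}.
Neither S1 nor S2 is contained in that closure, so the decomposition is lossy.

No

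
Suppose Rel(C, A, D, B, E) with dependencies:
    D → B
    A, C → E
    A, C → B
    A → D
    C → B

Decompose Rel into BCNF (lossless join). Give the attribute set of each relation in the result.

{A, C, E}; {A, D}; {B, D}

Candidate key of the original relation: {A, C}.
{A, B, C, D, E}: {D} determines {B, D} here but is not a superkey — split on D → B, giving {B, D} and {A, C, D, E}.
{B, D} has no BCNF violation.
{A, C, D, E}: {A} determines {A, D} here but is not a superkey — split on A → D, giving {A, D} and {A, C, E}.
{A, D} has no BCNF violation.
{A, C, E} has no BCNF violation.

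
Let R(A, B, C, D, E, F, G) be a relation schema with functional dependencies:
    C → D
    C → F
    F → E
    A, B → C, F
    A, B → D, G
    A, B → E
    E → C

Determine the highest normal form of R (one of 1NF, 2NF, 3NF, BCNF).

2NF

Candidate key: {A, B}. Prime attributes: {A, B}.
For C → D we have {C}⁺ = {C, D, E, F}; {C} is not a superkey, so BCNF fails.
C → D determines the non-prime attribute {D} from a non-superkey — 3NF is violated.
No non-prime attribute depends on a proper subset of any candidate key, so 2NF holds.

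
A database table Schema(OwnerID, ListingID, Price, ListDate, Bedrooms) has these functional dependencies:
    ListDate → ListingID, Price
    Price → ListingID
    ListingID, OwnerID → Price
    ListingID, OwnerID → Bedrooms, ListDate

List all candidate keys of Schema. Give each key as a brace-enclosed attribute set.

Attributes never on any right-hand side: {OwnerID} — every candidate key must contain it.
{ListDate, OwnerID} is a candidate key since {ListDate, OwnerID}⁺ = {Bedrooms, ListDate, ListingID, OwnerID, Price} covers every attribute.
{ListingID, OwnerID} is a candidate key since {ListingID, OwnerID}⁺ = {Bedrooms, ListDate, ListingID, OwnerID, Price} covers every attribute.
{OwnerID, Price} is a candidate key since {OwnerID, Price}⁺ = {Bedrooms, ListDate, ListingID, OwnerID, Price} covers every attribute.
No proper subset of any of these is a key, and no other minimal superkey exists.

{ListDate, OwnerID}, {ListingID, OwnerID}, {OwnerID, Price}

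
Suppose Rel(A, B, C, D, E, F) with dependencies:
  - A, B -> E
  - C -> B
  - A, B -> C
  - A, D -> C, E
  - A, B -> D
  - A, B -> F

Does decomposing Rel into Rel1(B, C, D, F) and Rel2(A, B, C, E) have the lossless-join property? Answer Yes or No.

No

The shared attributes are {B, C} and {B, C}⁺ = {B, C}.
Neither Rel1 nor Rel2 is contained in that closure, so the decomposition is lossy.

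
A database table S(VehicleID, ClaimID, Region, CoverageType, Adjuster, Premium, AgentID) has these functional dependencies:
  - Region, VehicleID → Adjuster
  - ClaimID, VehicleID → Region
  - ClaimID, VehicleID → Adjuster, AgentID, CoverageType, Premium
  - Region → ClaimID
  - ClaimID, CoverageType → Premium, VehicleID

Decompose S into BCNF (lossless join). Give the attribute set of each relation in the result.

{Adjuster, AgentID, CoverageType, Premium, Region, VehicleID}; {ClaimID, Region}

Candidate keys of the original relation: {ClaimID, CoverageType}, {ClaimID, VehicleID}, {CoverageType, Region}, {Region, VehicleID}.
In {Adjuster, AgentID, ClaimID, CoverageType, Premium, Region, VehicleID}, {Region} is not a superkey ({Region}⁺ restricted to this set is {ClaimID, Region}), so split on Region → ClaimID into {ClaimID, Region} and {Adjuster, AgentID, CoverageType, Premium, Region, VehicleID}.
{ClaimID, Region}: every determinant is a superkey — BCNF.
{Adjuster, AgentID, CoverageType, Premium, Region, VehicleID}: every determinant is a superkey — BCNF.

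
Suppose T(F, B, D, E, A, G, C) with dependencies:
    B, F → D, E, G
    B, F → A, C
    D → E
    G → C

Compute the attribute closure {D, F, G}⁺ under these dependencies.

Start with {D, F, G}.
D → E applies; add {E} → now {D, E, F, G}.
G → C applies; add {C} → now {C, D, E, F, G}.
No further FD applies.

{C, D, E, F, G}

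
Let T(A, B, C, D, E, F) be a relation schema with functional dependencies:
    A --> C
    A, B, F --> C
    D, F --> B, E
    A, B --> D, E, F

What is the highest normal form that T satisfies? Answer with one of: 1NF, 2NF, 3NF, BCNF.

1NF

Candidate keys: {A, B}, {A, D, F}. Prime attributes: {A, B, D, F}.
For A --> C we have {A}⁺ = {A, C}; {A} is not a superkey, so BCNF fails.
A --> C determines the non-prime attribute {C} from a non-superkey — 3NF is violated.
The proper key subset {A} of {A, B} determines non-prime {C}, so the relation is not even in 2NF.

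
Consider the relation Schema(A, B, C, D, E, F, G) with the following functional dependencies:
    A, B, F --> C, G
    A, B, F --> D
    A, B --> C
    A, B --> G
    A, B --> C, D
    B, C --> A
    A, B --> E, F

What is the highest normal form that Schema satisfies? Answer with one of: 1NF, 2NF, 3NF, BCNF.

BCNF

Candidate keys: {A, B}, {B, C}. Prime attributes: {A, B, C}.
Each dependency's left side is a superkey — BCNF holds.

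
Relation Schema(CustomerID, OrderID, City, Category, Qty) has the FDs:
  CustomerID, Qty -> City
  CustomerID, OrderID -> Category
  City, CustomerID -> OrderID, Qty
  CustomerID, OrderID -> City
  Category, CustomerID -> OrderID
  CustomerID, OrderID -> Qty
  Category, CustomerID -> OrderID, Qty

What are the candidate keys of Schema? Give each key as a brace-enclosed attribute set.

{Category, CustomerID}, {City, CustomerID}, {CustomerID, OrderID}, {CustomerID, Qty}

{CustomerID} never appears on the right of any FD, so every key must include it.
{Category, CustomerID}⁺ = {Category, City, CustomerID, OrderID, Qty}, which is every attribute, so {Category, CustomerID} is a candidate key.
{City, CustomerID}⁺ = {Category, City, CustomerID, OrderID, Qty}, which is every attribute, so {City, CustomerID} is a candidate key.
{CustomerID, OrderID}⁺ = {Category, City, CustomerID, OrderID, Qty}, which is every attribute, so {CustomerID, OrderID} is a candidate key.
{CustomerID, Qty}⁺ = {Category, City, CustomerID, OrderID, Qty}, which is every attribute, so {CustomerID, Qty} is a candidate key.
Any other superkey properly contains one of these, so there are no further candidate keys.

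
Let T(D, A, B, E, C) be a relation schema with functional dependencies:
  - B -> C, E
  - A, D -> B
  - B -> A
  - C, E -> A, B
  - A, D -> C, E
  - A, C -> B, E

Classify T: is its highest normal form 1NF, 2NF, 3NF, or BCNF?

3NF

Candidate keys: {A, D}, {B, D}, {C, D, E}. Prime attributes: {A, B, C, D, E}.
B -> C, E: {B}⁺ = {A, B, C, E}, which is not all of the attributes, so the left side is not a superkey — BCNF is violated.
But every attribute on its right side ({C, E}) is prime, and the same holds for every other non-superkey FD, so 3NF still holds.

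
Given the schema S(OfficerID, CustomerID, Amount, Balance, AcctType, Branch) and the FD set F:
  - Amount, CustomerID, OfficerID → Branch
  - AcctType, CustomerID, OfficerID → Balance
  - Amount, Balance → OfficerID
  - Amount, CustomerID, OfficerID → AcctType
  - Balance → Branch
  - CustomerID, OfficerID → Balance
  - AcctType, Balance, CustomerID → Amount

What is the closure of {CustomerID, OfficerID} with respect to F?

Start with {CustomerID, OfficerID}.
CustomerID, OfficerID → Balance applies; add {Balance} → now {Balance, CustomerID, OfficerID}.
Balance → Branch applies; add {Branch} → now {Balance, Branch, CustomerID, OfficerID}.
No further FD applies.

{Balance, Branch, CustomerID, OfficerID}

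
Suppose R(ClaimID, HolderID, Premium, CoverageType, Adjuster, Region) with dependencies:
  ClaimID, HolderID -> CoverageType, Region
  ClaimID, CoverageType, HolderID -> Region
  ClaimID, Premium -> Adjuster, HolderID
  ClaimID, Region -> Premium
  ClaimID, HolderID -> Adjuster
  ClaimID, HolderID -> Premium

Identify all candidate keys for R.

{ClaimID, HolderID}, {ClaimID, Premium}, {ClaimID, Region}

Attributes never on any right-hand side: {ClaimID} — every candidate key must contain it.
Closure of {ClaimID, HolderID} is {Adjuster, ClaimID, CoverageType, HolderID, Premium, Region}, the whole schema; {ClaimID, HolderID} is a candidate key.
Closure of {ClaimID, Premium} is {Adjuster, ClaimID, CoverageType, HolderID, Premium, Region}, the whole schema; {ClaimID, Premium} is a candidate key.
Closure of {ClaimID, Region} is {Adjuster, ClaimID, CoverageType, HolderID, Premium, Region}, the whole schema; {ClaimID, Region} is a candidate key.
These are minimal and exhaustive — every other superkey contains one of them.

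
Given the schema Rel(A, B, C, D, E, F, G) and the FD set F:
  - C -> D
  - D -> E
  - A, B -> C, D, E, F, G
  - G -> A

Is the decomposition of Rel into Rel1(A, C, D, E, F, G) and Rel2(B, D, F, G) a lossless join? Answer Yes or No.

No

Common attributes: {D, F, G}; their closure is {A, D, E, F, G}.
Rel1 ⊄ {A, D, E, F, G} and Rel2 ⊄ {A, D, E, F, G}, so the split is lossy.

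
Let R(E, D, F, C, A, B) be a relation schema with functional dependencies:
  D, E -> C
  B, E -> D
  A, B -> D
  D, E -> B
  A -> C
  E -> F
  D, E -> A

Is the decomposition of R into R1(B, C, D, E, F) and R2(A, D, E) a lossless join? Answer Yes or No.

Yes

The shared attributes are {D, E} and {D, E}⁺ = {A, B, C, D, E, F}.
This includes all of R1, so the common attributes are a superkey of R1 — the join is lossless.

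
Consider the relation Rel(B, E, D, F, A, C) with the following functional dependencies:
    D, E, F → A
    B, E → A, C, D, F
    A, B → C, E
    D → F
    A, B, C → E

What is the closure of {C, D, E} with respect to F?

{A, C, D, E, F}

Start with {C, D, E}.
D → F applies; add {F} → now {C, D, E, F}.
D, E, F → A applies; add {A} → now {A, C, D, E, F}.
No further FD applies.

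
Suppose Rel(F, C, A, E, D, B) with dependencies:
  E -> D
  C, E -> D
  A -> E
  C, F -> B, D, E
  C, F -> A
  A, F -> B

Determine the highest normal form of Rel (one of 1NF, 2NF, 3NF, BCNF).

Candidate key: {C, F}. Prime attributes: {C, F}.
E -> D: {E}⁺ = {D, E}, which is not all of the attributes, so the left side is not a superkey — BCNF is violated.
E -> D determines the non-prime attribute {D} from a non-superkey — 3NF is violated.
Checking every proper subset of each key, none determines a non-prime attribute — 2NF is satisfied.

2NF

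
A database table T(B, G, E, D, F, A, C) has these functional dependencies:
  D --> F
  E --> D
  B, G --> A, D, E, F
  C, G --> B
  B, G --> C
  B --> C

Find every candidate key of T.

{B, G}, {C, G}

Attributes never on any right-hand side: {G} — every candidate key must contain it.
{B, G} is a candidate key since {B, G}⁺ = {A, B, C, D, E, F, G} covers every attribute.
{C, G} is a candidate key since {C, G}⁺ = {A, B, C, D, E, F, G} covers every attribute.
These are minimal and exhaustive — every other superkey contains one of them.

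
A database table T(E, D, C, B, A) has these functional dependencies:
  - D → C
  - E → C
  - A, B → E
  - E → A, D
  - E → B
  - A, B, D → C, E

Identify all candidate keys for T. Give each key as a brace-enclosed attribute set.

{E}⁺ = {A, B, C, D, E}, which is every attribute, so {E} is a candidate key.
{A, B}⁺ = {A, B, C, D, E}, which is every attribute, so {A, B} is a candidate key.
These are minimal and exhaustive — every other superkey contains one of them.

{A, B}, {E}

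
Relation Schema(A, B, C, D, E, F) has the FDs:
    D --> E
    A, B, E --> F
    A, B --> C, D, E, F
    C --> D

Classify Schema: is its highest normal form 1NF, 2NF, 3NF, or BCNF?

Candidate key: {A, B}. Prime attributes: {A, B}.
For D --> E we have {D}⁺ = {D, E}; {D} is not a superkey, so BCNF fails.
Because {E} is non-prime and the left side of D --> E is not a superkey, the relation is not in 3NF.
No proper subset of a key has a non-prime attribute in its closure, so there is no partial dependency; 2NF holds.

2NF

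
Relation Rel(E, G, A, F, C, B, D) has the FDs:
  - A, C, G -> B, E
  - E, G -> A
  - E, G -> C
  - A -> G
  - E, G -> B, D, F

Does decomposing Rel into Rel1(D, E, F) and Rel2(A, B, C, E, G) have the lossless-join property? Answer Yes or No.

No

Rel1 ∩ Rel2 = {E}; its closure under F is {E}.
Rel1 ⊄ {E} and Rel2 ⊄ {E}, so the split is lossy.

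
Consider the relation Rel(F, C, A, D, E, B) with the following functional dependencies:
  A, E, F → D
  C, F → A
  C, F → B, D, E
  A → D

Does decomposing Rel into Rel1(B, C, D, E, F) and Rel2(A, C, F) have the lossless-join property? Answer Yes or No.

Yes

Rel1 ∩ Rel2 = {C, F}; its closure under F is {A, B, C, D, E, F}.
Rel1 is contained in that closure, so Rel1 ∩ Rel2 → Rel1 holds and the join is lossless.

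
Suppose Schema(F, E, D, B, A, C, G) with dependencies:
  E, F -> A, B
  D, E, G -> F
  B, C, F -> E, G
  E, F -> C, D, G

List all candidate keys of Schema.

{B, C, F}, {D, E, G}, {E, F}

{E, F}⁺ = {A, B, C, D, E, F, G}, which is every attribute, so {E, F} is a candidate key.
{B, C, F}⁺ = {A, B, C, D, E, F, G}, which is every attribute, so {B, C, F} is a candidate key.
{D, E, G}⁺ = {A, B, C, D, E, F, G}, which is every attribute, so {D, E, G} is a candidate key.
Any other superkey properly contains one of these, so there are no further candidate keys.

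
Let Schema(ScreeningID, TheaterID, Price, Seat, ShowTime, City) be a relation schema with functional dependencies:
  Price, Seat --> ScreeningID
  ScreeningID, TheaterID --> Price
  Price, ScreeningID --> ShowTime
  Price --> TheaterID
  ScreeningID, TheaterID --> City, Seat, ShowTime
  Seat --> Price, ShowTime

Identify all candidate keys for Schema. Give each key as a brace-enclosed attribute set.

Closure of {Seat} is {City, Price, ScreeningID, Seat, ShowTime, TheaterID}, the whole schema; {Seat} is a candidate key.
Closure of {Price, ScreeningID} is {City, Price, ScreeningID, Seat, ShowTime, TheaterID}, the whole schema; {Price, ScreeningID} is a candidate key.
Closure of {ScreeningID, TheaterID} is {City, Price, ScreeningID, Seat, ShowTime, TheaterID}, the whole schema; {ScreeningID, TheaterID} is a candidate key.
Any other superkey properly contains one of these, so there are no further candidate keys.

{Price, ScreeningID}, {ScreeningID, TheaterID}, {Seat}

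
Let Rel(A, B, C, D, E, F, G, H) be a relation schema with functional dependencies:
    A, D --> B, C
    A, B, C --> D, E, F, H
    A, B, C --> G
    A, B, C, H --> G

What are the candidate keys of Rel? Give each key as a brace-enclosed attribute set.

{A, B, C}, {A, D}

{A} never appears on the right of any FD, so every key must include it.
{A, D} is a candidate key since {A, D}⁺ = {A, B, C, D, E, F, G, H} covers every attribute.
{A, B, C} is a candidate key since {A, B, C}⁺ = {A, B, C, D, E, F, G, H} covers every attribute.
Any other superkey properly contains one of these, so there are no further candidate keys.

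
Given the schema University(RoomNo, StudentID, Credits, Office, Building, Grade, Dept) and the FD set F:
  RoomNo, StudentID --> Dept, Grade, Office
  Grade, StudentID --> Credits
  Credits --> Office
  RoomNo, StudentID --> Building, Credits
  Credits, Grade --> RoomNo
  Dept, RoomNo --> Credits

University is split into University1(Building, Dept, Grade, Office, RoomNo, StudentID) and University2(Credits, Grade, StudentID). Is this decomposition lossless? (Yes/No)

Common attributes: {Grade, StudentID}; their closure is {Building, Credits, Dept, Grade, Office, RoomNo, StudentID}.
University1 is contained in that closure, so University1 ∩ University2 --> University1 holds and the join is lossless.

Yes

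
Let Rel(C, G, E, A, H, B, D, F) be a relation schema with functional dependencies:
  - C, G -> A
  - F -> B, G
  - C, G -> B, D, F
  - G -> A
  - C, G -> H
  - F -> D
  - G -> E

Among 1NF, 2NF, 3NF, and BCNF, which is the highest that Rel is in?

Candidate keys: {C, F}, {C, G}. Prime attributes: {C, F, G}.
F -> B, G breaks BCNF: {F}⁺ = {A, B, D, E, F, G}, so {F} is not a superkey.
F -> B, G determines the non-prime attribute {B} from a non-superkey — 3NF is violated.
{F} is a proper subset of the key {C, F}, and {F}⁺ contains the non-prime attributes {A, B, D, E} — a partial dependency, so 2NF is violated.

1NF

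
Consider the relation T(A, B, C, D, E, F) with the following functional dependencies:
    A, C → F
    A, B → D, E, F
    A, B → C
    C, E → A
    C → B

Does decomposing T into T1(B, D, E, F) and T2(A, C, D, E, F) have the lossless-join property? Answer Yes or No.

T1 ∩ T2 = {D, E, F}; its closure under F is {D, E, F}.
T1 ⊄ {D, E, F} and T2 ⊄ {D, E, F}, so the split is lossy.

No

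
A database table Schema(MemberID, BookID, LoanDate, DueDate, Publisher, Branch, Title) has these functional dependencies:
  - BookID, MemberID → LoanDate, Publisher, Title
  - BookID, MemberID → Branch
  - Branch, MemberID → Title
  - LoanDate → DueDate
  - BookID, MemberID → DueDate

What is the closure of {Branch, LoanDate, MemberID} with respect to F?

Start with {Branch, LoanDate, MemberID}.
Branch, MemberID → Title applies; add {Title} → now {Branch, LoanDate, MemberID, Title}.
LoanDate → DueDate applies; add {DueDate} → now {Branch, DueDate, LoanDate, MemberID, Title}.
No further FD applies.

{Branch, DueDate, LoanDate, MemberID, Title}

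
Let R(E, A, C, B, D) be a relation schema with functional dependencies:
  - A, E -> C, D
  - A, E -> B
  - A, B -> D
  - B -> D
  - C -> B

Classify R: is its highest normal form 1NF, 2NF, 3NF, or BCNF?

Candidate key: {A, E}. Prime attributes: {A, E}.
A, B -> D: {A, B}⁺ = {A, B, D}, which is not all of the attributes, so the left side is not a superkey — BCNF is violated.
A, B -> D determines the non-prime attribute {D} from a non-superkey — 3NF is violated.
No proper subset of a key has a non-prime attribute in its closure, so there is no partial dependency; 2NF holds.

2NF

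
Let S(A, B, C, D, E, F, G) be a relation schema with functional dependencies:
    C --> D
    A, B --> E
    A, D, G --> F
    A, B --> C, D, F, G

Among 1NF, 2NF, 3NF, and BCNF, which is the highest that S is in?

2NF

Candidate key: {A, B}. Prime attributes: {A, B}.
C --> D breaks BCNF: {C}⁺ = {C, D}, so {C} is not a superkey.
C --> D has non-prime {D} on the right and a non-superkey on the left, so 3NF fails.
No non-prime attribute depends on a proper subset of any candidate key, so 2NF holds.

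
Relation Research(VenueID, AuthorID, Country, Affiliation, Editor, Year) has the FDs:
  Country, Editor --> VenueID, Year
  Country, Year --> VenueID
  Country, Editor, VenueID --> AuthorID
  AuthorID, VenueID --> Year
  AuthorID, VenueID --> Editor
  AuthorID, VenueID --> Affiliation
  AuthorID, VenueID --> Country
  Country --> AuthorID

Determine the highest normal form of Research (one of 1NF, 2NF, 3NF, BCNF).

3NF

Candidate keys: {AuthorID, VenueID}, {Country, Editor}, {Country, VenueID}, {Country, Year}. Prime attributes: {AuthorID, Country, Editor, VenueID, Year}.
For Country --> AuthorID we have {Country}⁺ = {AuthorID, Country}; {Country} is not a superkey, so BCNF fails.
Its right-hand attributes {AuthorID} are all prime, as are those of every other non-superkey FD — the relation is in 3NF.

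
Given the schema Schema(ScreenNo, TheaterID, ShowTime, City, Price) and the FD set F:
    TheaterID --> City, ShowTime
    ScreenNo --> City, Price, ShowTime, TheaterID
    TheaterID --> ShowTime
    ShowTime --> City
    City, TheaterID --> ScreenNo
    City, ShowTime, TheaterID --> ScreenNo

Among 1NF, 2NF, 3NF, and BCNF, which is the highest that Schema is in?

Candidate keys: {ScreenNo}, {TheaterID}. Prime attributes: {ScreenNo, TheaterID}.
ShowTime --> City: {ShowTime}⁺ = {City, ShowTime}, which is not all of the attributes, so the left side is not a superkey — BCNF is violated.
ShowTime --> City determines the non-prime attribute {City} from a non-superkey — 3NF is violated.
With only single-attribute keys there can be no partial dependency, so 2NF holds.

2NF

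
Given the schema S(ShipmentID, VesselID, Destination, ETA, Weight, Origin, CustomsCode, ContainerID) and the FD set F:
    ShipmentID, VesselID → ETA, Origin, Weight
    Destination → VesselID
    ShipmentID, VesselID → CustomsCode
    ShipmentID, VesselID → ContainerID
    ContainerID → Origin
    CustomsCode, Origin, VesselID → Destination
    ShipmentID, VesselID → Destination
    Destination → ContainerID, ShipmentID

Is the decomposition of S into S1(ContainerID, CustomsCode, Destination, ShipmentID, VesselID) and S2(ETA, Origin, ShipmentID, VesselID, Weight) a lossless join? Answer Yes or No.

Yes

The shared attributes are {ShipmentID, VesselID} and {ShipmentID, VesselID}⁺ = {ContainerID, CustomsCode, Destination, ETA, Origin, ShipmentID, VesselID, Weight}.
Since S1 ⊆ {ContainerID, CustomsCode, Destination, ETA, Origin, ShipmentID, VesselID, Weight}, the intersection is a superkey of S1; the decomposition is lossless.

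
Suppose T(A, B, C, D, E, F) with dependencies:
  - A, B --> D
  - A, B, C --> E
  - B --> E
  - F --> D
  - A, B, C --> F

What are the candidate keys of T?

Attributes never on any right-hand side: {A, B, C} — every candidate key must contain all of them.
{A, B, C}⁺ = {A, B, C, D, E, F} — all of the relation — so {A, B, C} is a candidate key.
Every other attribute set either contains this one or has a smaller closure.

{A, B, C}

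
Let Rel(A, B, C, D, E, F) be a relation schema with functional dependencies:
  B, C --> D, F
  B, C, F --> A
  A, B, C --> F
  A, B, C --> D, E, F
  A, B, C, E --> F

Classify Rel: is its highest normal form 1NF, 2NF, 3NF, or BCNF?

Candidate key: {B, C}. Prime attributes: {B, C}.
Every FD has a superkey on the left, so the relation is in BCNF.

BCNF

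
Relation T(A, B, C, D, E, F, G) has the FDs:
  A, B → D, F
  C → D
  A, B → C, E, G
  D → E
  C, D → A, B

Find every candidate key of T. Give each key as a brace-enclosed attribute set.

{A, B}, {C}

Closure of {C} is {A, B, C, D, E, F, G}, the whole schema; {C} is a candidate key.
Closure of {A, B} is {A, B, C, D, E, F, G}, the whole schema; {A, B} is a candidate key.
Any other superkey properly contains one of these, so there are no further candidate keys.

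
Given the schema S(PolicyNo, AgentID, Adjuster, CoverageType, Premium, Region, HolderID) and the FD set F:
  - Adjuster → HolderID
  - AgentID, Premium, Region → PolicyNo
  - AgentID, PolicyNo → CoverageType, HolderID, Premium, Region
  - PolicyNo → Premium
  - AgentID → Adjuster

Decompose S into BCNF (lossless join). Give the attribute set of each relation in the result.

Candidate keys of the original relation: {AgentID, PolicyNo}, {AgentID, Premium, Region}.
{Adjuster, AgentID, CoverageType, HolderID, PolicyNo, Premium, Region}: {Adjuster} determines {Adjuster, HolderID} here but is not a superkey — split on Adjuster → HolderID, giving {Adjuster, HolderID} and {Adjuster, AgentID, CoverageType, PolicyNo, Premium, Region}.
{Adjuster, HolderID}: every determinant is a superkey — BCNF.
{Adjuster, AgentID, CoverageType, PolicyNo, Premium, Region}: {PolicyNo} determines {PolicyNo, Premium} here but is not a superkey — split on PolicyNo → Premium, giving {PolicyNo, Premium} and {Adjuster, AgentID, CoverageType, PolicyNo, Region}.
{PolicyNo, Premium}: every determinant is a superkey — BCNF.
{Adjuster, AgentID, CoverageType, PolicyNo, Region}: {AgentID} determines {Adjuster, AgentID} here but is not a superkey — split on AgentID → Adjuster, giving {Adjuster, AgentID} and {AgentID, CoverageType, PolicyNo, Region}.
{Adjuster, AgentID}: every determinant is a superkey — BCNF.
{AgentID, CoverageType, PolicyNo, Region}: every determinant is a superkey — BCNF.

{Adjuster, AgentID}; {Adjuster, HolderID}; {AgentID, CoverageType, PolicyNo, Region}; {PolicyNo, Premium}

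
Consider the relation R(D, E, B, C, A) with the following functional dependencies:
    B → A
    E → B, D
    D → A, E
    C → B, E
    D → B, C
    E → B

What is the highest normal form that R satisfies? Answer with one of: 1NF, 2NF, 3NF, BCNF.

2NF

Candidate keys: {C}, {D}, {E}. Prime attributes: {C, D, E}.
For B → A we have {B}⁺ = {A, B}; {B} is not a superkey, so BCNF fails.
Because {A} is non-prime and the left side of B → A is not a superkey, the relation is not in 3NF.
Every candidate key is a single attribute, so no partial dependency is possible; 2NF holds.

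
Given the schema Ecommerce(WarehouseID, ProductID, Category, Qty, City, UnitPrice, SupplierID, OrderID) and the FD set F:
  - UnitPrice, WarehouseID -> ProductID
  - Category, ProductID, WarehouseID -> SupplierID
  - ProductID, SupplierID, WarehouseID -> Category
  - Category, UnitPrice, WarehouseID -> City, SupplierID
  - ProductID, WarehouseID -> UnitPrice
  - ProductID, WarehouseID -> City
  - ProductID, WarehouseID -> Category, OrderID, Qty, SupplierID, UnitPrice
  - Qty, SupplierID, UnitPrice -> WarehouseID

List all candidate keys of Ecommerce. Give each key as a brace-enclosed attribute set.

Closure of {ProductID, WarehouseID} is {Category, City, OrderID, ProductID, Qty, SupplierID, UnitPrice, WarehouseID}, the whole schema; {ProductID, WarehouseID} is a candidate key.
Closure of {UnitPrice, WarehouseID} is {Category, City, OrderID, ProductID, Qty, SupplierID, UnitPrice, WarehouseID}, the whole schema; {UnitPrice, WarehouseID} is a candidate key.
Closure of {Qty, SupplierID, UnitPrice} is {Category, City, OrderID, ProductID, Qty, SupplierID, UnitPrice, WarehouseID}, the whole schema; {Qty, SupplierID, UnitPrice} is a candidate key.
Any other superkey properly contains one of these, so there are no further candidate keys.

{ProductID, WarehouseID}, {Qty, SupplierID, UnitPrice}, {UnitPrice, WarehouseID}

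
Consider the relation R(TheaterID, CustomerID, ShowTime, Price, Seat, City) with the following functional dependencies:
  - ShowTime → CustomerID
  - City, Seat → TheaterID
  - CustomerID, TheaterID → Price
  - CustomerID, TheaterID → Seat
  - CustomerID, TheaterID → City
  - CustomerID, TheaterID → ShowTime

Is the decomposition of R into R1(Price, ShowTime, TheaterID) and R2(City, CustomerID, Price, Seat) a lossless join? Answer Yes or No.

Common attributes: {Price}; their closure is {Price}.
The closure covers neither R1 nor R2 entirely; the join is not lossless.

No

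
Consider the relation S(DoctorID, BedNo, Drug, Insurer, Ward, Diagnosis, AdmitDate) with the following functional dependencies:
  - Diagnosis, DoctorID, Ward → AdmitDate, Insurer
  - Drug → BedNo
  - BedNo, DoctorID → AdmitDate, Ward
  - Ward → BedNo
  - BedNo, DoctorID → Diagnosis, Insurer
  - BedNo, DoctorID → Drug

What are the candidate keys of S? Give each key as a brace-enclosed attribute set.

{DoctorID} never appears on the right of any FD, so every key must include it.
{BedNo, DoctorID} is a candidate key since {BedNo, DoctorID}⁺ = {AdmitDate, BedNo, Diagnosis, DoctorID, Drug, Insurer, Ward} covers every attribute.
{DoctorID, Drug} is a candidate key since {DoctorID, Drug}⁺ = {AdmitDate, BedNo, Diagnosis, DoctorID, Drug, Insurer, Ward} covers every attribute.
{DoctorID, Ward} is a candidate key since {DoctorID, Ward}⁺ = {AdmitDate, BedNo, Diagnosis, DoctorID, Drug, Insurer, Ward} covers every attribute.
These are minimal and exhaustive — every other superkey contains one of them.

{BedNo, DoctorID}, {DoctorID, Drug}, {DoctorID, Ward}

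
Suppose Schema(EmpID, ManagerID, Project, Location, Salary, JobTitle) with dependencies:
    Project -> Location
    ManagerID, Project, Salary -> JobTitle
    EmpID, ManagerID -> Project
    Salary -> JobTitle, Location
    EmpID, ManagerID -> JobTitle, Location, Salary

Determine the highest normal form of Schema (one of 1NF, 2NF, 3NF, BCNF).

Candidate key: {EmpID, ManagerID}. Prime attributes: {EmpID, ManagerID}.
Project -> Location: {Project}⁺ = {Location, Project}, which is not all of the attributes, so the left side is not a superkey — BCNF is violated.
Project -> Location has non-prime {Location} on the right and a non-superkey on the left, so 3NF fails.
No non-prime attribute depends on a proper subset of any candidate key, so 2NF holds.

2NF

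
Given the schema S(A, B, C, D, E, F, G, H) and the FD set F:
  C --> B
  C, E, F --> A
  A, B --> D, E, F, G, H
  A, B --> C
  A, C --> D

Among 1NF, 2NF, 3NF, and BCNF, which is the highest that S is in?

Candidate keys: {A, B}, {A, C}, {C, E, F}. Prime attributes: {A, B, C, E, F}.
C --> B: {C}⁺ = {B, C}, which is not all of the attributes, so the left side is not a superkey — BCNF is violated.
But every attribute on its right side ({B}) is prime, and the same holds for every other non-superkey FD, so 3NF still holds.

3NF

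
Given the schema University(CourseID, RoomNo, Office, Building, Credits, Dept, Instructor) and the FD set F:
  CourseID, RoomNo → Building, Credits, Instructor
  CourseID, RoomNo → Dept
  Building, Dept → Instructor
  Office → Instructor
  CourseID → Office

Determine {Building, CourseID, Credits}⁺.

Start with {Building, CourseID, Credits}.
CourseID → Office applies; add {Office} → now {Building, CourseID, Credits, Office}.
Office → Instructor applies; add {Instructor} → now {Building, CourseID, Credits, Instructor, Office}.
No further FD applies.

{Building, CourseID, Credits, Instructor, Office}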